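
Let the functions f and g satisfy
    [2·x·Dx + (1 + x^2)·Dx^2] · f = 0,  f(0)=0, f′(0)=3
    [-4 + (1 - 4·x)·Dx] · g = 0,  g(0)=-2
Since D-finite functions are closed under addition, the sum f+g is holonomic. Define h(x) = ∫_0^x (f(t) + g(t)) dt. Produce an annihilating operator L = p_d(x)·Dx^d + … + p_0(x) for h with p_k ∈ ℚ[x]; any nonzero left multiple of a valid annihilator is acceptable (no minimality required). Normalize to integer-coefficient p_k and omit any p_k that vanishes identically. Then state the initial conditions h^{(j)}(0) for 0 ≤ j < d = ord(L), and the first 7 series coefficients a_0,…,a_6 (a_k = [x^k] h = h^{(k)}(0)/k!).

f: a_k = 0, 3, 0, -1, 0, 3/5, 0, …
g: a_k = -2, -8, -32, -128, -512, -2048, -8192, …
L₀ := lclm(L_f,L_g); ord L₀ ≤ 2+1.
Integrate: L := L₀·Dx.
L = (8 - 128·x - 24·x^2)·Dx^2 + (-49 + 8·x - 109·x^2 - 24·x^3)·Dx^3 + (4 - 15·x - 15·x^3 - 4·x^4)·Dx^4  (order 4).
h: a_k = 0, -2, -5/2, -32/3, -129/4, -512/5, -10237/30, …
ICs: h(0) = 0, h′(0) = -2, h′′(0) = -5, h′′′(0) = -64.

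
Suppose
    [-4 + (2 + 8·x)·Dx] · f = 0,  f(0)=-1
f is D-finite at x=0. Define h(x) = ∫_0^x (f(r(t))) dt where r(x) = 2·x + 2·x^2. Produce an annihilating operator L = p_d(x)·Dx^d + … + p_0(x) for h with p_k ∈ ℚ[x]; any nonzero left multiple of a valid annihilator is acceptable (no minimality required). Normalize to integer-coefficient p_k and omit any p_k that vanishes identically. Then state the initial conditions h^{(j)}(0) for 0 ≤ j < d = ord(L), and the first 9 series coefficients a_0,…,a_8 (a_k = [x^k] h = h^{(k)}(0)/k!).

f: a_k = -1, -2, 2, -4, 10, -28, 84, -264, 858, …
h₀=f(r): pull back L_f along r ⇒ L₀.
Integrate: L := L₀·Dx.
L = (-4 - 8·x)·Dx + (1 + 8·x + 8·x^2)·Dx^2  (order 2).
h: a_k = 0, -1, -2, 4/3, -4, 72/5, -176/3, 1824/7, -1232, …
ICs: h(0) = 0, h′(0) = -1.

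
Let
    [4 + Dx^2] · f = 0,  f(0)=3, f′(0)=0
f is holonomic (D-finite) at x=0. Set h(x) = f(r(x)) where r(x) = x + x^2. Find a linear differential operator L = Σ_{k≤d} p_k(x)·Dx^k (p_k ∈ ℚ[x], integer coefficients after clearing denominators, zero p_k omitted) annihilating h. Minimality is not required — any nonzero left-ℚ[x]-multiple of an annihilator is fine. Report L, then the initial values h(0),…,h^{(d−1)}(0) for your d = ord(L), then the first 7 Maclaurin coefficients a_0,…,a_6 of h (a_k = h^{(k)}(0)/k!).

L = (4 + 24·x + 48·x^2 + 32·x^3) - 2·Dx + (1 + 2·x)·Dx^2  (order 2).
h: a_k = 3, 0, -6, -12, -4, 8, 176/15, …
ICs: h(0) = 3, h′(0) = 0.

f: a_k = 3, 0, -6, 0, 2, 0, -4/15, …
Substitute x→r, Dx→(1/r')Dx; clear ⇒ L₀.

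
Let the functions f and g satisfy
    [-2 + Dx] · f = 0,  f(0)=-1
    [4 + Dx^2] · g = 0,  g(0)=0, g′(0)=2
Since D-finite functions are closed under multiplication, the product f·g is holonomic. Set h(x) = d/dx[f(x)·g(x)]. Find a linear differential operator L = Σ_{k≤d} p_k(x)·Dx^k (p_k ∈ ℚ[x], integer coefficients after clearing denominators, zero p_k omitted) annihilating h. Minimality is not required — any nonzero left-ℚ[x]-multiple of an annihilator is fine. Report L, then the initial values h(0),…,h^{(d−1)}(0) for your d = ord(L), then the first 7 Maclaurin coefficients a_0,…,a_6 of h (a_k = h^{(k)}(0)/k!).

f: a_k = -1, -2, -2, -4/3, -2/3, -4/15, -4/45, …
g: a_k = 0, 2, 0, -4/3, 0, 4/15, 0, …
f·g: L₀ = L_f ⊗_s L_g, ord ≤ 1·2.
h=h₀': d/dx-closure on L₀ ⇒ L.
L = 8 - 4·Dx + Dx^2  (order 2).
h: a_k = -2, -8, -8, 0, 16/3, 64/15, 64/45, …
ICs: h(0) = -2, h′(0) = -8.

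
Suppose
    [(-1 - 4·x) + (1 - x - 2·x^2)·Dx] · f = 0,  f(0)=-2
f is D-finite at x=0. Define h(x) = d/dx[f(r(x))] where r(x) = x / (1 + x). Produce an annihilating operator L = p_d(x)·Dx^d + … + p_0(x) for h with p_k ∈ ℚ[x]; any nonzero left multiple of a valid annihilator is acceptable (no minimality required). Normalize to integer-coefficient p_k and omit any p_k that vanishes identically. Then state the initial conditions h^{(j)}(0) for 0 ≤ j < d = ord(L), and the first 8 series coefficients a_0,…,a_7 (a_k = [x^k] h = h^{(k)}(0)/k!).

L = (4 + 12·x + 36·x^2 + 20·x^3) + (-1 - 7·x - 9·x^2 + 7·x^3 + 10·x^4)·Dx  (order 1).
h: a_k = -2, -8, 0, -32, 40, -144, 280, -704, …
ICs: h(0) = -2.

f: a_k = -2, -2, -6, -10, -22, -42, -86, -170, …
Substitute x→r, Dx→(1/r')Dx; clear ⇒ L₀.
Differentiate: ansatz ord ≤ ord L₀ ⇒ L.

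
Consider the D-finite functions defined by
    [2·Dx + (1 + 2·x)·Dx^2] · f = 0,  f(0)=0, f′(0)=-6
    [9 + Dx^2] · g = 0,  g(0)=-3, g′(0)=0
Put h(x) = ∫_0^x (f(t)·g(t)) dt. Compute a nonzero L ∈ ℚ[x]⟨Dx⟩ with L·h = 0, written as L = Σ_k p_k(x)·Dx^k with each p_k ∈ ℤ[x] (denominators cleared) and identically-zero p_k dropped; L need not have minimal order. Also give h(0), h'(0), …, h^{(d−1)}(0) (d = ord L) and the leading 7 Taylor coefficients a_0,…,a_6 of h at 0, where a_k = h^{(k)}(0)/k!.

L = (63 + 1053·x + 3969·x^2 + 5832·x^3 + 2916·x^4)·Dx + (63 + 450·x + 972·x^2 + 648·x^3)·Dx^2 + (25 + 270·x + 918·x^2 + 1296·x^3 + 648·x^4)·Dx^3 + (7 + 50·x + 108·x^2 + 72·x^3)·Dx^4 + (2 + 17·x + 53·x^2 + 72·x^3 + 36·x^4)·Dx^5  (order 5).
h: a_k = 0, 0, 9, -6, -57/4, 9, 69/40, …
ICs: h(0) = 0, h′(0) = 0, h′′(0) = 18, h′′′(0) = -36, h′′′′(0) = -342.

f: a_k = 0, -6, 6, -8, 12, -96/5, 32, …
g: a_k = -3, 0, 27/2, 0, -81/8, 0, 243/80, …
Product ⇒ symmetric product L₀, ord ≤ 4.
∫: right-multiply L₀ by Dx.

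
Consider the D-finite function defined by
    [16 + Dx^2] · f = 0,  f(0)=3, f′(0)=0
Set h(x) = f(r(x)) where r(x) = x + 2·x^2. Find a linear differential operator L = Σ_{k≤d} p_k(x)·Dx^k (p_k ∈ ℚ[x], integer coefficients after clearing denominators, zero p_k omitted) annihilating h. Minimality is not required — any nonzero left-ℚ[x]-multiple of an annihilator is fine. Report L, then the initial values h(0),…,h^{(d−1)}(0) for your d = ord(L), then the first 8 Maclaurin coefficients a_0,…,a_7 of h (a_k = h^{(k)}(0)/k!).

L = (16 + 192·x + 768·x^2 + 1024·x^3) - 4·Dx + (1 + 4·x)·Dx^2  (order 2).
h: a_k = 3, 0, -24, -96, -64, 256, 11264/15, 4096/5, …
ICs: h(0) = 3, h′(0) = 0.

f: a_k = 3, 0, -24, 0, 32, 0, -256/15, 0, …
Substitute x→r, Dx→(1/r')Dx; clear ⇒ L₀.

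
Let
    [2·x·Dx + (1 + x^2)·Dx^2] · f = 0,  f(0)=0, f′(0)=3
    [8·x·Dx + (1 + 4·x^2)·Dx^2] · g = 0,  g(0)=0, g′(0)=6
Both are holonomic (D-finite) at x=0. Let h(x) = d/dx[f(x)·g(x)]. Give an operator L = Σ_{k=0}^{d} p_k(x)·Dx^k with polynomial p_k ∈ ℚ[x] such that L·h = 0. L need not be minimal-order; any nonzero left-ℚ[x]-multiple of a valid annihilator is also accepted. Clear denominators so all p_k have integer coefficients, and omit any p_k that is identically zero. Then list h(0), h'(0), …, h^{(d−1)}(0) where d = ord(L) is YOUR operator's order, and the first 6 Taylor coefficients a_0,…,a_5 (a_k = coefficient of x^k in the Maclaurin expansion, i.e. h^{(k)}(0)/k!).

L = (-96·x - 800·x^3 - 1024·x^5 + 640·x^7 + 1536·x^9) + (-20 - 412·x^2 - 1440·x^4 - 896·x^6 + 2240·x^8 + 2304·x^10)·Dx + (-40·x - 280·x^3 - 480·x^5 + 272·x^7 + 1280·x^9 + 768·x^11)·Dx^2 + (-1 - 10·x^2 - 29·x^4 + 116·x^8 + 160·x^10 + 64·x^12)·Dx^3  (order 3).
h: a_k = 0, 36, 0, -120, 0, 2076/5, …
ICs: h(0) = 0, h′(0) = 36, h′′(0) = 0.

f: a_k = 0, 3, 0, -1, 0, 3/5, …
g: a_k = 0, 6, 0, -8, 0, 96/5, …
Sym-product of L_f,L_g gives L₀ (≤ ord 4).
Derive L from L₀ (diff closure).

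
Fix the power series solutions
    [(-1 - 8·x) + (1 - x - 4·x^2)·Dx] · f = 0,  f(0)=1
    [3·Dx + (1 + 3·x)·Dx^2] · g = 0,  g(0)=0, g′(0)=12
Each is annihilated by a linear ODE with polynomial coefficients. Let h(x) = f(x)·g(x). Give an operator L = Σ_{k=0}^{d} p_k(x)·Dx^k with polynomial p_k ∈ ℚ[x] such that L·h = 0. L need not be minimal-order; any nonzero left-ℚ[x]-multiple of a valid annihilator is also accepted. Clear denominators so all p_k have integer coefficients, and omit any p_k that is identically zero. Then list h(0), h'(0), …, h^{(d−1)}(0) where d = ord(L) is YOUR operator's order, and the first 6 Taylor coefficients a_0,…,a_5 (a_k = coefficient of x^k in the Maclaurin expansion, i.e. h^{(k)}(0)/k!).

L = (11 + 48·x) + (-1 + 25·x + 60·x^2)·Dx + (-1 - 2·x + 7·x^2 + 12·x^3)·Dx^2  (order 2).
h: a_k = 0, 12, -6, 78, -27, 2397/5, …
ICs: h(0) = 0, h′(0) = 12.

f: a_k = 1, 1, 5, 9, 29, 65, …
g: a_k = 0, 12, -18, 36, -81, 972/5, …
f·g: L₀ = L_f ⊗_s L_g, ord ≤ 1·2.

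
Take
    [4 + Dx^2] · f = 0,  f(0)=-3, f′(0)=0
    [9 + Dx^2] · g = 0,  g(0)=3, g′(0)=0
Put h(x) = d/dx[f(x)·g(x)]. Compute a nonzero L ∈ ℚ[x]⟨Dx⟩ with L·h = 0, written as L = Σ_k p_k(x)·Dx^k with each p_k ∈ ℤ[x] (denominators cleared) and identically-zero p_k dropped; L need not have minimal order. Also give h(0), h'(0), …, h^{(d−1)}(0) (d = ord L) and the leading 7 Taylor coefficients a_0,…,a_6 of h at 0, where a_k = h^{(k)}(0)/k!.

f: a_k = -3, 0, 6, 0, -2, 0, 4/15, …
g: a_k = 3, 0, -27/2, 0, 81/8, 0, -243/80, …
Sym-product of L_f,L_g gives L₀ (≤ ord 4).
Differentiate: ansatz ord ≤ ord L₀ ⇒ L.
L = 25 + 26·Dx^2 + Dx^4  (order 4).
h: a_k = 0, 117, 0, -939/2, 0, 23439/40, 0, …
ICs: h(0) = 0, h′(0) = 117, h′′(0) = 0, h′′′(0) = -2817.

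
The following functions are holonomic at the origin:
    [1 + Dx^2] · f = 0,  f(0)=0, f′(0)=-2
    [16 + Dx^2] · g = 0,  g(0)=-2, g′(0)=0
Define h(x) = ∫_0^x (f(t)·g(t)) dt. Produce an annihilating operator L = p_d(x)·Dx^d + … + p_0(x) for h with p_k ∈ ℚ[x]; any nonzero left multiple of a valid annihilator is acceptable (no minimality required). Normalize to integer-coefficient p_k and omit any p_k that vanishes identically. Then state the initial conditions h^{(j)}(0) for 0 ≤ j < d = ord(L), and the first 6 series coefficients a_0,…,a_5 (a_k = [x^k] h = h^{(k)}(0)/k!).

L = 225·Dx + 34·Dx^3 + Dx^5  (order 5).
h: a_k = 0, 0, 2, 0, -49/6, 0, …
ICs: h(0) = 0, h′(0) = 0, h′′(0) = 4, h′′′(0) = 0, h′′′′(0) = -196.

f: a_k = 0, -2, 0, 1/3, 0, -1/60, …
g: a_k = -2, 0, 16, 0, -64/3, 0, …
Sym-product of L_f,L_g gives L₀ (≤ ord 4).
h=∫h₀ ⇒ L = L₀·Dx.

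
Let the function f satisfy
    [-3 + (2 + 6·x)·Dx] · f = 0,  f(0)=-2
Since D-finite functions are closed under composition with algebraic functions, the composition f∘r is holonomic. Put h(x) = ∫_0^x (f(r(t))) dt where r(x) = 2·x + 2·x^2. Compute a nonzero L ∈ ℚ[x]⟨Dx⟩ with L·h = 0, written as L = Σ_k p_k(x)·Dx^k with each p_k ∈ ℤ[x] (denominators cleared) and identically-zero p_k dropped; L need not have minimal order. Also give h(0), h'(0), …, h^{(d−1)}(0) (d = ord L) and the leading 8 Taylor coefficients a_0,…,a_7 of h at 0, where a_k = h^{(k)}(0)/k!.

L = (-3 - 6·x)·Dx + (1 + 6·x + 6·x^2)·Dx^2  (order 2).
h: a_k = 0, -2, -3, 1, -9/4, 117/20, -135/8, 2943/56, …
ICs: h(0) = 0, h′(0) = -2.

f: a_k = -2, -3, 9/4, -27/8, 405/64, -1701/128, 15309/512, -72171/1024, …
f∘r: x↦r, Dx↦Dx/r' in L_f ⇒ L₀.
Integrate: L := L₀·Dx.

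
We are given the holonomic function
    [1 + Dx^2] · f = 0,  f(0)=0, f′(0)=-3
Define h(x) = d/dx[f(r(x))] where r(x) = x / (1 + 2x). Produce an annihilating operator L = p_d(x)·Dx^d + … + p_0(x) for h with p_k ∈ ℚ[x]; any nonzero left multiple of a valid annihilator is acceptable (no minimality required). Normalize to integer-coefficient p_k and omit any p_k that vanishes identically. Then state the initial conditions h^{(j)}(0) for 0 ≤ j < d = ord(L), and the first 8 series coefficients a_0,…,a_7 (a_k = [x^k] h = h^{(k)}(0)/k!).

f: a_k = 0, -3, 0, 1/2, 0, -1/40, 0, 1/1680, …
L₀ from L_f via x↦r, Dx↦r'^{-1}Dx.
h=h₀': d/dx-closure on L₀ ⇒ L.
L = (25 + 96·x + 96·x^2) + (12 + 72·x + 144·x^2 + 96·x^3)·Dx + (1 + 8·x + 24·x^2 + 32·x^3 + 16·x^4)·Dx^2  (order 2).
h: a_k = -3, 12, -69/2, 84, -1441/8, 675/2, -123479/240, 6599/15, …
ICs: h(0) = -3, h′(0) = 12.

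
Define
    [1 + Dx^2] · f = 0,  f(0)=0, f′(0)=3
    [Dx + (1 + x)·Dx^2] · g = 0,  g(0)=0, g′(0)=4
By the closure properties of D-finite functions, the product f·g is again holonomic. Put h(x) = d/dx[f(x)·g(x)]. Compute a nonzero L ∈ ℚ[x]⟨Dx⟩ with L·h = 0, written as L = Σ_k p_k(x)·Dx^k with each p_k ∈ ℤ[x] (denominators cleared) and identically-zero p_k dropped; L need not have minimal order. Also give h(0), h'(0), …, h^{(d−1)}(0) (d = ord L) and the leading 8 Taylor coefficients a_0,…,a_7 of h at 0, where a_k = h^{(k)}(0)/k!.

L = (-25 - 44·x - 42·x^2 + 12·x^3 + 43·x^4 + 24·x^5 + 4·x^6) + (-24 - 32·x + 20·x^2 + 60·x^3 + 40·x^4 + 8·x^5)·Dx + (-28 - 44·x - 14·x^2 + 72·x^3 + 98·x^4 + 48·x^5 + 8·x^6)·Dx^2 + (-24 - 32·x + 20·x^2 + 60·x^3 + 40·x^4 + 8·x^5)·Dx^3 + (-3 + 28·x^2 + 60·x^3 + 55·x^4 + 24·x^5 + 4·x^6)·Dx^4  (order 4).
h: a_k = 0, 24, -18, 8, -10, 11, -217/20, 226/21, …
ICs: h(0) = 0, h′(0) = 24, h′′(0) = -36, h′′′(0) = 48.

f: a_k = 0, 3, 0, -1/2, 0, 1/40, 0, -1/1680, …
g: a_k = 0, 4, -2, 4/3, -1, 4/5, -2/3, 4/7, …
f·g: L₀ = L_f ⊗_s L_g, ord ≤ 2·2.
Derive L from L₀ (diff closure).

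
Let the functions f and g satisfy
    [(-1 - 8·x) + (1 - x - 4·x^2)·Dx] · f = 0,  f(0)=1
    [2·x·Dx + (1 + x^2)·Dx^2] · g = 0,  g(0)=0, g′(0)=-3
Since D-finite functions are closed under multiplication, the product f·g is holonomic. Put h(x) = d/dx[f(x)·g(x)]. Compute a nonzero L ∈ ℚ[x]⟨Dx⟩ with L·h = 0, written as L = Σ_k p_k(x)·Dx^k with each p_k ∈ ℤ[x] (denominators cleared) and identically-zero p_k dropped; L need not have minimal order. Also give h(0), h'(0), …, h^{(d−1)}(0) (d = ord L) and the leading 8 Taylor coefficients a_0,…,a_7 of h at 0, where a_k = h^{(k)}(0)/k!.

f: a_k = 1, 1, 5, 9, 29, 65, 181, 441, …
g: a_k = 0, -3, 0, 1, 0, -3/5, 0, 3/7, …
f·g: L₀ = L_f ⊗_s L_g, ord ≤ 1·2.
Differentiate: ansatz ord ≤ ord L₀ ⇒ L.
L = (86 + 318·x^2 + 96·x^3 + 576·x^4) + (13 + 106·x + 57·x^2 + 334·x^3 + 96·x^4 + 384·x^5)·Dx + (-4 + 3·x + x^2 + 19·x^3 + 53·x^4 + 16·x^5 + 48·x^6)·Dx^2  (order 2).
h: a_k = -3, -6, -42, -104, -413, -5598/5, -3616, -353632/35, …
ICs: h(0) = -3, h′(0) = -6.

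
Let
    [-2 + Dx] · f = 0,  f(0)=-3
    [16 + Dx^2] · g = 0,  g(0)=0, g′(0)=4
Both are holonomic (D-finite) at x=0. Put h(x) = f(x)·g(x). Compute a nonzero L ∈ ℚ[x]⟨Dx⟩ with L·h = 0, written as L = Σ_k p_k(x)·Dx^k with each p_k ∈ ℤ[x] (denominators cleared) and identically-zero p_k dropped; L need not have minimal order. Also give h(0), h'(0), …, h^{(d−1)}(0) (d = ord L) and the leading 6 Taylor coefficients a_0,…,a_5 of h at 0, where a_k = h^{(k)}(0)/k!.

L = 20 - 4·Dx + Dx^2  (order 2).
h: a_k = 0, -12, -24, 8, 48, 152/5, …
ICs: h(0) = 0, h′(0) = -12.

f: a_k = -3, -6, -6, -4, -2, -4/5, …
g: a_k = 0, 4, 0, -32/3, 0, 128/15, …
h₀=f·g: eliminate ⇒ L₀, order ≤ 1·2.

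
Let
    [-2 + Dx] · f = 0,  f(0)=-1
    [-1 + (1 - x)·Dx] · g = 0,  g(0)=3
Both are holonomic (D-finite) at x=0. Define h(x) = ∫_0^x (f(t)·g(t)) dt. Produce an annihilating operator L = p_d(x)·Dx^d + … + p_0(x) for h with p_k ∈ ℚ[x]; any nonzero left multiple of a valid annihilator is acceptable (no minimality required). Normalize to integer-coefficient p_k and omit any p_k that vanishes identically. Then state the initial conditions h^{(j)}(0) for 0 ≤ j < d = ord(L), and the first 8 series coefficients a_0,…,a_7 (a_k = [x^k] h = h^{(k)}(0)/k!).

f: a_k = -1, -2, -2, -4/3, -2/3, -4/15, -4/45, -8/315, …
g: a_k = 3, 3, 3, 3, 3, 3, 3, 3, …
f·g: L₀ = L_f ⊗_s L_g, ord ≤ 1·1.
Integrate: L := L₀·Dx.
L = (3 - 2·x)·Dx + (-1 + x)·Dx^2  (order 2).
h: a_k = 0, -3, -9/2, -5, -19/4, -21/5, -109/30, -331/105, …
ICs: h(0) = 0, h′(0) = -3.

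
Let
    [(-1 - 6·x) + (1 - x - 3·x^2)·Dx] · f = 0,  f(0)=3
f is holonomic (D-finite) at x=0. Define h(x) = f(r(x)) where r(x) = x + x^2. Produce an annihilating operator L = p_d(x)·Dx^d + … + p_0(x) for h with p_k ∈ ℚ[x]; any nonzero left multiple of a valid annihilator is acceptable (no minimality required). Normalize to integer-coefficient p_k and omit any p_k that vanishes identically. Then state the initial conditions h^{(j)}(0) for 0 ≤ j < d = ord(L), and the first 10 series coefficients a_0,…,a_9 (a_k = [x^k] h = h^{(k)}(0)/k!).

f: a_k = 3, 3, 12, 21, 57, 120, 291, 651, 1524, 3477, …
f∘r: x↦r, Dx↦Dx/r' in L_f ⇒ L₀.
L = (1 + 8·x + 18·x^2 + 12·x^3) + (-1 + x + 4·x^2 + 6·x^3 + 3·x^4)·Dx  (order 1).
h: a_k = 3, 3, 15, 45, 132, 411, 1254, 3825, 11703, 35760, …
ICs: h(0) = 3.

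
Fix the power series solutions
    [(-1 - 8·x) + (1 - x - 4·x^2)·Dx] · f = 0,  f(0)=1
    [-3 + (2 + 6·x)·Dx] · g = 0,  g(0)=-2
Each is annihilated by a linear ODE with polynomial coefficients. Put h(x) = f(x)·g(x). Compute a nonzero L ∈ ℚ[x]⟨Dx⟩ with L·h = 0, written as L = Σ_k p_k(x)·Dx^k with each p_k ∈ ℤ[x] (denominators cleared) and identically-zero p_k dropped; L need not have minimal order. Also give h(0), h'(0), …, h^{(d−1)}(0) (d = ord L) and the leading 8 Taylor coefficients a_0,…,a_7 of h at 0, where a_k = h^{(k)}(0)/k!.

L = (5 + 19·x + 36·x^2) + (-2 - 4·x + 14·x^2 + 24·x^3)·Dx  (order 1).
h: a_k = -2, -5, -43/4, -273/8, -4531/64, -28235/128, -242623/512, -1460937/1024, …
ICs: h(0) = -2.

f: a_k = 1, 1, 5, 9, 29, 65, 181, 441, …
g: a_k = -2, -3, 9/4, -27/8, 405/64, -1701/128, 15309/512, -72171/1024, …
Product ⇒ symmetric product L₀, ord ≤ 1.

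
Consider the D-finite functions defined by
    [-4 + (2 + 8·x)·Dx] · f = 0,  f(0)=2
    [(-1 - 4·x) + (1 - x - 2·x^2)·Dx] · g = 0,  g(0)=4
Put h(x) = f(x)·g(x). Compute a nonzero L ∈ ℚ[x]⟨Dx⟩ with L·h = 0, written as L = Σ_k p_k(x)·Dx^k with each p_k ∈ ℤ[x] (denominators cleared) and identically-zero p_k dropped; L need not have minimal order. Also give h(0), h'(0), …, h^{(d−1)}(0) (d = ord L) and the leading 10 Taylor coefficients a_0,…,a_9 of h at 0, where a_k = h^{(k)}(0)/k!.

L = (3 + 6·x + 12·x^2) + (-1 - 3·x + 6·x^2 + 8·x^3)·Dx  (order 1).
h: a_k = 8, 24, 24, 104, 72, 504, -24, 3096, -3816, 25256, …
ICs: h(0) = 8.

f: a_k = 2, 4, -4, 8, -20, 56, -168, 528, -1716, 5720, …
g: a_k = 4, 4, 12, 20, 44, 84, 172, 340, 684, 1364, …
Product ⇒ symmetric product L₀, ord ≤ 1.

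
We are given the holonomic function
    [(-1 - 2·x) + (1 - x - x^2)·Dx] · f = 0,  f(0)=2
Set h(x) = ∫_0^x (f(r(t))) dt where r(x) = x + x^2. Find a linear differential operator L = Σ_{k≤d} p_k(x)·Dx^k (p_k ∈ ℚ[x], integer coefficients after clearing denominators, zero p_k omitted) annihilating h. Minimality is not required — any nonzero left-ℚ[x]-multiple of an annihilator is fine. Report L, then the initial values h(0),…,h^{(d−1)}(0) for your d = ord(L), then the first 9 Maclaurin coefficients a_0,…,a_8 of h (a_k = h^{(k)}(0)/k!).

L = (1 + 4·x + 6·x^2 + 4·x^3)·Dx + (-1 + x + 2·x^2 + 2·x^3 + x^4)·Dx^2  (order 2).
h: a_k = 0, 2, 1, 2, 7/2, 32/5, 37/3, 172/7, 199/4, …
ICs: h(0) = 0, h′(0) = 2.

f: a_k = 2, 2, 4, 6, 10, 16, 26, 42, 68, …
f∘r: x↦r, Dx↦Dx/r' in L_f ⇒ L₀.
∫: right-multiply L₀ by Dx.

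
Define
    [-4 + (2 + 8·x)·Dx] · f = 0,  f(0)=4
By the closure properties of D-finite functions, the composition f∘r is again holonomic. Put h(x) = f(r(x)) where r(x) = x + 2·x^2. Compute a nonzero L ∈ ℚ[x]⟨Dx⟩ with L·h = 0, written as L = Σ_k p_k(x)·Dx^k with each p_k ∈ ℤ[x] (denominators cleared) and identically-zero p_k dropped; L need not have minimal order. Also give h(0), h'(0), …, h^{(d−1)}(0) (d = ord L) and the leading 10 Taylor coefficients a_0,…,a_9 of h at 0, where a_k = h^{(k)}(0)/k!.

f: a_k = 4, 8, -8, 16, -40, 112, -336, 1056, -3432, 11440, …
h₀=f(r): pull back L_f along r ⇒ L₀.
L = (-2 - 8·x) + (1 + 4·x + 8·x^2)·Dx  (order 1).
h: a_k = 4, 8, 8, -16, 24, -16, -48, 224, -488, 432, …
ICs: h(0) = 4.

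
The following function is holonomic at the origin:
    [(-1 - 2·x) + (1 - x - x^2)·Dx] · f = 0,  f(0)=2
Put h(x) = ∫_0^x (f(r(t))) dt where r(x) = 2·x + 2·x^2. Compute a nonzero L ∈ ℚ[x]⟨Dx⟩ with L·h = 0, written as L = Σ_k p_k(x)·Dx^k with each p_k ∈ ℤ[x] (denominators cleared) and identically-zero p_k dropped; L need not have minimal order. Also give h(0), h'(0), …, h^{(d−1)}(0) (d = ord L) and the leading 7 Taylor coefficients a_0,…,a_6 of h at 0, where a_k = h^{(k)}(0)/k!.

L = (2 + 12·x + 24·x^2 + 16·x^3)·Dx + (-1 + 2·x + 6·x^2 + 8·x^3 + 4·x^4)·Dx^2  (order 2).
h: a_k = 0, 2, 2, 20/3, 20, 64, 216, …
ICs: h(0) = 0, h′(0) = 2.

f: a_k = 2, 2, 4, 6, 10, 16, 26, …
L₀ from L_f via x↦r, Dx↦r'^{-1}Dx.
h=∫₀ˣh₀: take L = L₀·Dx.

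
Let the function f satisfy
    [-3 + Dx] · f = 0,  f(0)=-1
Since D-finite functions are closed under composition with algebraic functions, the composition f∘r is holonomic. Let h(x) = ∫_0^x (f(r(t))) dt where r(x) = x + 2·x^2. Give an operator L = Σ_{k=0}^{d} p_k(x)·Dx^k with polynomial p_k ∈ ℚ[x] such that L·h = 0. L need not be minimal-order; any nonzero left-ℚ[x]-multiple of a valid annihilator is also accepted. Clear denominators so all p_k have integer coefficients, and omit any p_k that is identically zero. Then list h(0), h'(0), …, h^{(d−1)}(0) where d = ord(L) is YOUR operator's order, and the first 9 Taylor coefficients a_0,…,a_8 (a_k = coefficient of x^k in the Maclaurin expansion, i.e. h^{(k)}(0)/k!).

f: a_k = -1, -3, -9/2, -9/2, -27/8, -81/40, -81/80, -243/560, -729/4480, …
f∘r: x↦r, Dx↦Dx/r' in L_f ⇒ L₀.
∫: right-multiply L₀ by Dx.
L = (-3 - 12·x)·Dx + Dx^2  (order 2).
h: a_k = 0, -1, -3/2, -7/2, -45/8, -387/40, -1107/80, -11061/560, -112887/4480, …
ICs: h(0) = 0, h′(0) = -1.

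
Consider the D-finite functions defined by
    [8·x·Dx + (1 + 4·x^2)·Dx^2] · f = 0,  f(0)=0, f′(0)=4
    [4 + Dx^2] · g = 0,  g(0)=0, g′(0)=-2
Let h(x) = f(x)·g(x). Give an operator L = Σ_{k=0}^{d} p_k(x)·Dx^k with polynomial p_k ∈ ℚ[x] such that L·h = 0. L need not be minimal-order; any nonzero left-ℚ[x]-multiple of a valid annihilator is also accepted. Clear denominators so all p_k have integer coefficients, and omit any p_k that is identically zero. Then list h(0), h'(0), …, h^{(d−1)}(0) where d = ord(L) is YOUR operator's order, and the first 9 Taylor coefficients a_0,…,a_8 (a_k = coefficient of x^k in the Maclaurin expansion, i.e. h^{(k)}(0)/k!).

L = (80 + 832·x^2 + 1408·x^4 + 2048·x^6 + 2048·x^8) + (96·x + 640·x^3 + 1536·x^5 + 2048·x^7)·Dx + (24 + 256·x^2 + 576·x^4 + 1024·x^6 + 1024·x^8)·Dx^2 + (24·x + 160·x^3 + 384·x^5 + 512·x^7)·Dx^3 + (1 + 12·x^2 + 56·x^4 + 128·x^6 + 128·x^8)·Dx^4  (order 4).
h: a_k = 0, 0, -8, 0, 16, 0, -304/9, 0, 1376/15, …
ICs: h(0) = 0, h′(0) = 0, h′′(0) = -16, h′′′(0) = 0.

f: a_k = 0, 4, 0, -16/3, 0, 64/5, 0, -256/7, 0, …
g: a_k = 0, -2, 0, 4/3, 0, -4/15, 0, 8/315, 0, …
Product ⇒ symmetric product L₀, ord ≤ 4.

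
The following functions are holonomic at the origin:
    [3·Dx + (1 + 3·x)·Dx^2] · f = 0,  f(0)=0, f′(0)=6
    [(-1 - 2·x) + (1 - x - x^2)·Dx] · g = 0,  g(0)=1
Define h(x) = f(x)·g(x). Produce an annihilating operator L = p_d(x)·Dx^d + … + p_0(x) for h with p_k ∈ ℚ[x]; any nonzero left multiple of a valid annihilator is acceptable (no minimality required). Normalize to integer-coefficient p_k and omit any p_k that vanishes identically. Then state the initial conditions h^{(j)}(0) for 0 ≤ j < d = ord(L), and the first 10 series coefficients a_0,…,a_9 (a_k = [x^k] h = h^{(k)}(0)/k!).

f: a_k = 0, 6, -9, 18, -81/2, 486/5, -243, 4374/7, -6561/4, 4374, …
g: a_k = 1, 1, 2, 3, 5, 8, 13, 21, 34, 55, …
Product ⇒ symmetric product L₀, ord ≤ 2.
L = (5 + 12·x) + (-1 + 13·x + 15·x^2)·Dx + (-1 - 2·x + 4·x^2 + 3·x^3)·Dx^2  (order 2).
h: a_k = 0, 6, -3, 21, -45/2, 957/10, -849/5, 38553/70, -176301/140, 102633/28, …
ICs: h(0) = 0, h′(0) = 6.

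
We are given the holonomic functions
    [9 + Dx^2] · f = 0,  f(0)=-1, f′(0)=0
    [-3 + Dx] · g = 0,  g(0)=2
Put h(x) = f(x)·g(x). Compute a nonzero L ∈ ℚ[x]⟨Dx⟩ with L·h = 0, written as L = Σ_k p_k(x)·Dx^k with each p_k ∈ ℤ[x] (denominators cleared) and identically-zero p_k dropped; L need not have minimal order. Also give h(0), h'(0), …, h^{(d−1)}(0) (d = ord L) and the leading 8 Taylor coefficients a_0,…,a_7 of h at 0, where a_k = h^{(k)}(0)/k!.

L = 18 - 6·Dx + Dx^2  (order 2).
h: a_k = -2, -6, 0, 18, 27, 81/5, 0, -243/35, …
ICs: h(0) = -2, h′(0) = -6.

f: a_k = -1, 0, 9/2, 0, -27/8, 0, 81/80, 0, …
g: a_k = 2, 6, 9, 9, 27/4, 81/20, 81/40, 243/280, …
Sym-product of L_f,L_g gives L₀ (≤ ord 2).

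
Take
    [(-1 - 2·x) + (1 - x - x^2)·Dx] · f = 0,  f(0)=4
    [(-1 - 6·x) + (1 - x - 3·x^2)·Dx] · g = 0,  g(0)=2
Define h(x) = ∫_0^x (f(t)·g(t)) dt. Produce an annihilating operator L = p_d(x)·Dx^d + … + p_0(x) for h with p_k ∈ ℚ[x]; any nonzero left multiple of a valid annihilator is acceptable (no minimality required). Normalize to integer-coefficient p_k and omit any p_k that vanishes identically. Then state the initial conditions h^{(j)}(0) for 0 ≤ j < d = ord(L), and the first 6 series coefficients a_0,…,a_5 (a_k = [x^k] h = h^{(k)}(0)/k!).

f: a_k = 4, 4, 8, 12, 20, 32, …
g: a_k = 2, 2, 8, 14, 38, 80, …
Sym-product of L_f,L_g gives L₀ (≤ ord 1).
h=∫₀ˣh₀: take L = L₀·Dx.
L = (-2 - 6·x + 12·x^2 + 12·x^3)·Dx + (1 - 2·x - 3·x^2 + 4·x^3 + 3·x^4)·Dx^2  (order 2).
h: a_k = 0, 8, 8, 56/3, 32, 336/5, …
ICs: h(0) = 0, h′(0) = 8.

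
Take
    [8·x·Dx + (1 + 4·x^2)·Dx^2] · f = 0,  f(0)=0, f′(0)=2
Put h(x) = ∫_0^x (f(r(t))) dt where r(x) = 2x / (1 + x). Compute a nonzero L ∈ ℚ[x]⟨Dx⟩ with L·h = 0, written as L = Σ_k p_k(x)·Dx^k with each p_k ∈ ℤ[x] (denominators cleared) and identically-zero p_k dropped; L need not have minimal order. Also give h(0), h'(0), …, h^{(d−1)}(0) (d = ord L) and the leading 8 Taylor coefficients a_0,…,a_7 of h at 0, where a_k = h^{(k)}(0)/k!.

f: a_k = 0, 2, 0, -8/3, 0, 32/5, 0, -128/7, …
Change of var in L_f (x↦r) gives L₀.
h=∫h₀ ⇒ L = L₀·Dx.
L = (2 + 34·x)·Dx^2 + (1 + 2·x + 17·x^2)·Dx^3  (order 3).
h: a_k = 0, 0, 2, -4/3, -13/3, 12, 202/15, -2444/21, …
ICs: h(0) = 0, h′(0) = 0, h′′(0) = 4.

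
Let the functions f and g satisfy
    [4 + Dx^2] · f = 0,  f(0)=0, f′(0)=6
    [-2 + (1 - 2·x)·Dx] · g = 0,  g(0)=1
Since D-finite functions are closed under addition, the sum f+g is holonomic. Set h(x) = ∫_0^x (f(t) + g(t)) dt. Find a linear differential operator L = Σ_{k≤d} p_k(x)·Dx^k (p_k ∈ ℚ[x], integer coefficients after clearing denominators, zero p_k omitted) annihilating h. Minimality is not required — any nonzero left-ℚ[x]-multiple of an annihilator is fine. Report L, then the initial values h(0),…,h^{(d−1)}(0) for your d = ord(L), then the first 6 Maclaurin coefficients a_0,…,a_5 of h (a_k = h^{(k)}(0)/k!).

L = (-56 + 32·x - 32·x^2)·Dx + (12 - 40·x + 48·x^2 - 32·x^3)·Dx^2 + (-14 + 8·x - 8·x^2)·Dx^3 + (3 - 10·x + 12·x^2 - 8·x^3)·Dx^4  (order 4).
h: a_k = 0, 1, 4, 4/3, 1, 16/5, …
ICs: h(0) = 0, h′(0) = 1, h′′(0) = 8, h′′′(0) = 8.

f: a_k = 0, 6, 0, -4, 0, 4/5, …
g: a_k = 1, 2, 4, 8, 16, 32, …
f+g: L₀ = lclm(L_f,L_g), ord ≤ 2+1.
Integrate: L := L₀·Dx.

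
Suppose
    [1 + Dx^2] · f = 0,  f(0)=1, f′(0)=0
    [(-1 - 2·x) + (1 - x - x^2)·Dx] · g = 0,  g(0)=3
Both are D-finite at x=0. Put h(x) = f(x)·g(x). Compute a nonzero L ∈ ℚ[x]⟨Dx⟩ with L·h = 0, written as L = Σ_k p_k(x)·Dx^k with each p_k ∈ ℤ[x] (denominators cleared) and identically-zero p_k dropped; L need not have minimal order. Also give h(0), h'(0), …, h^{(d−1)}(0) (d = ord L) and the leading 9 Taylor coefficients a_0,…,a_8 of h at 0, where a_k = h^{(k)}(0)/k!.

f: a_k = 1, 0, -1/2, 0, 1/24, 0, -1/720, 0, 1/40320, …
g: a_k = 3, 3, 6, 9, 15, 24, 39, 63, 102, …
h₀=f·g: eliminate ⇒ L₀, order ≤ 2·1.
L = (1 + x + x^2) + (2 + 4·x)·Dx + (-1 + x + x^2)·Dx^2  (order 2).
h: a_k = 3, 3, 9/2, 15/2, 97/8, 157/8, 7619/240, 12329/240, 372363/4480, …
ICs: h(0) = 3, h′(0) = 3.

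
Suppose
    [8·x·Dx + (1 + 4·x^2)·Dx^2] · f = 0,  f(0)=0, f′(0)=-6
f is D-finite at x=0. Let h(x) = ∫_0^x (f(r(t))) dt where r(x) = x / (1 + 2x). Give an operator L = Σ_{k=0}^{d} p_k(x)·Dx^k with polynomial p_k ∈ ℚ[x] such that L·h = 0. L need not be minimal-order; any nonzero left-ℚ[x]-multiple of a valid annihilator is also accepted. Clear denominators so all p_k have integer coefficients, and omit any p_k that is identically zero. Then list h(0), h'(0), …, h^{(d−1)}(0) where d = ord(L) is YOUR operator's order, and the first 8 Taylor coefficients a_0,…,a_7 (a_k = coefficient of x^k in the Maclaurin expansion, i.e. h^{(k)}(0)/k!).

L = (4 + 16·x)·Dx^2 + (1 + 4·x + 8·x^2)·Dx^3  (order 3).
h: a_k = 0, 0, -3, 4, -4, 0, 64/5, -256/7, …
ICs: h(0) = 0, h′(0) = 0, h′′(0) = -6.

f: a_k = 0, -6, 0, 8, 0, -96/5, 0, 384/7, …
Change of var in L_f (x↦r) gives L₀.
∫: right-multiply L₀ by Dx.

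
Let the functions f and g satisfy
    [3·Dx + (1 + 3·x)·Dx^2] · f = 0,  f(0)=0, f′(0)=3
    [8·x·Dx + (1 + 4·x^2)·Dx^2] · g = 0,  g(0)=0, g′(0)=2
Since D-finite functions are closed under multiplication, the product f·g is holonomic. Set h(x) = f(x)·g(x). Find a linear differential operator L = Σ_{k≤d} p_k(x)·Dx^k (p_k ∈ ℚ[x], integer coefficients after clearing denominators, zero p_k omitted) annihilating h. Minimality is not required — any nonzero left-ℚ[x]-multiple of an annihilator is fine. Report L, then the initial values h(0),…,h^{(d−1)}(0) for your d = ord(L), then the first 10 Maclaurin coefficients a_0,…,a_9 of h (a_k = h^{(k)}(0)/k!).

L = (1632 + 8496·x + 23040·x^2 + 110016·x^3 + 207360·x^4 + 269568·x^5 + 82944·x^7)·Dx + (418 + 6672·x + 44112·x^2 + 151488·x^3 + 393984·x^4 + 642816·x^5 + 725760·x^6 + 82944·x^7 + 290304·x^8)·Dx^2 + (204 + 1844·x + 12096·x^2 + 47408·x^3 + 122880·x^4 + 240192·x^5 + 331776·x^6 + 361728·x^7 + 82944·x^8 + 165888·x^9)·Dx^3 + (25 + 246·x + 1217·x^2 + 4128·x^3 + 10624·x^4 + 22080·x^5 + 34272·x^6 + 41472·x^7 + 43776·x^8 + 13824·x^9 + 20736·x^10)·Dx^4  (order 4).
h: a_k = 0, 0, 6, -9, 10, -57/2, 462/5, -1089/5, 498, -190899/140, …
ICs: h(0) = 0, h′(0) = 0, h′′(0) = 12, h′′′(0) = -54.

f: a_k = 0, 3, -9/2, 9, -81/4, 243/5, -243/2, 2187/7, -6561/8, 2187, …
g: a_k = 0, 2, 0, -8/3, 0, 32/5, 0, -128/7, 0, 512/9, …
Sym-product of L_f,L_g gives L₀ (≤ ord 4).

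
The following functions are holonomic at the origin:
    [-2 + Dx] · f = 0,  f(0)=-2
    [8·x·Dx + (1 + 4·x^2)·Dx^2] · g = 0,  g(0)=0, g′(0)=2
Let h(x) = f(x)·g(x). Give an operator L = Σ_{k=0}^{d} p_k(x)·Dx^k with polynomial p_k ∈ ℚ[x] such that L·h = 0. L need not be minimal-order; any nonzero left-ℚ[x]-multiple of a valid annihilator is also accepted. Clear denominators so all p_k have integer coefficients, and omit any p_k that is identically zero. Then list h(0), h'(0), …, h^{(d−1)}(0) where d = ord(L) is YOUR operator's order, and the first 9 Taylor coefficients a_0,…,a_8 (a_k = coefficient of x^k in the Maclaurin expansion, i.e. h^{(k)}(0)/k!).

L = (4 - 16·x + 16·x^2) + (-4 + 8·x - 16·x^2)·Dx + (1 + 4·x^2)·Dx^2  (order 2).
h: a_k = 0, -4, -8, -8/3, 16/3, -24/5, -176/9, 496/35, 3616/63, …
ICs: h(0) = 0, h′(0) = -4.

f: a_k = -2, -4, -4, -8/3, -4/3, -8/15, -8/45, -16/315, -4/315, …
g: a_k = 0, 2, 0, -8/3, 0, 32/5, 0, -128/7, 0, …
Sym-product of L_f,L_g gives L₀ (≤ ord 2).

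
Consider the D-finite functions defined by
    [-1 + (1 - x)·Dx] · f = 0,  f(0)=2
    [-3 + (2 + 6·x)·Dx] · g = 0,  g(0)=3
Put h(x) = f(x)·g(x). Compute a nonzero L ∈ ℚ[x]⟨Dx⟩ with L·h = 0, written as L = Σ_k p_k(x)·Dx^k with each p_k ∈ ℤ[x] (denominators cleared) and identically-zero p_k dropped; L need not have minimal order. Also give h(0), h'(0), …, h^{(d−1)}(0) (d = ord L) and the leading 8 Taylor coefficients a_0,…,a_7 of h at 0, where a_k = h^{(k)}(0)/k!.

L = (5 + 3·x) + (-2 - 4·x + 6·x^2)·Dx  (order 1).
h: a_k = 6, 15, 33/4, 147/8, -39/64, 5025/128, -25827/512, 164859/1024, …
ICs: h(0) = 6.

f: a_k = 2, 2, 2, 2, 2, 2, 2, 2, …
g: a_k = 3, 9/2, -27/8, 81/16, -1215/128, 5103/256, -45927/1024, 216513/2048, …
f·g: L₀ = L_f ⊗_s L_g, ord ≤ 1·1.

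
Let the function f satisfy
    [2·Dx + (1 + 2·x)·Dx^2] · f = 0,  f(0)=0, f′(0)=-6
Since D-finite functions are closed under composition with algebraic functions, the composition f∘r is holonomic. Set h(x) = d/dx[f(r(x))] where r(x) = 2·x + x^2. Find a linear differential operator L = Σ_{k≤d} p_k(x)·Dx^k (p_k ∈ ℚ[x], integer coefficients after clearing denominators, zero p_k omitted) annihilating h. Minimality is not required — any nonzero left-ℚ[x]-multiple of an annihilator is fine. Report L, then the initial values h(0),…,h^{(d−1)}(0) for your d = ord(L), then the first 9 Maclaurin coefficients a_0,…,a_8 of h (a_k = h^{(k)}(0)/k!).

L = (3 + 4·x + 2·x^2) + (1 + 5·x + 6·x^2 + 2·x^3)·Dx  (order 1).
h: a_k = -12, 36, -120, 408, -1392, 4752, -16224, 55392, -189120, …
ICs: h(0) = -12.

f: a_k = 0, -6, 6, -8, 12, -96/5, 32, -384/7, 96, …
L₀ from L_f via x↦r, Dx↦r'^{-1}Dx.
Derive L from L₀ (diff closure).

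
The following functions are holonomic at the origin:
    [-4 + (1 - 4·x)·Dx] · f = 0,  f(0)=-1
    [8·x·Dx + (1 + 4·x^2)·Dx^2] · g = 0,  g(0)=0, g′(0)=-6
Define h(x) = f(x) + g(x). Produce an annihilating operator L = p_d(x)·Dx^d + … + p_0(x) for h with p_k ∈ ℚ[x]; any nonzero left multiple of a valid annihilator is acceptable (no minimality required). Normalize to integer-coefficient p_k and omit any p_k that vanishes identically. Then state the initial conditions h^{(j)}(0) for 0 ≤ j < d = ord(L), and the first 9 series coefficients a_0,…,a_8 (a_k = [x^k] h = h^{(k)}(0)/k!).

L = (-8 + 128·x + 96·x^2)·Dx + (13 - 8·x + 100·x^2 + 96·x^3)·Dx^2 + (-1 + 3·x + 12·x^3 + 16·x^4)·Dx^3  (order 3).
h: a_k = -1, -10, -16, -56, -256, -5216/5, -4096, -114304/7, -65536, …
ICs: h(0) = -1, h′(0) = -10, h′′(0) = -32.

f: a_k = -1, -4, -16, -64, -256, -1024, -4096, -16384, -65536, …
g: a_k = 0, -6, 0, 8, 0, -96/5, 0, 384/7, 0, …
h₀=f+g: left-lcm gives L₀, ord ≤ 3.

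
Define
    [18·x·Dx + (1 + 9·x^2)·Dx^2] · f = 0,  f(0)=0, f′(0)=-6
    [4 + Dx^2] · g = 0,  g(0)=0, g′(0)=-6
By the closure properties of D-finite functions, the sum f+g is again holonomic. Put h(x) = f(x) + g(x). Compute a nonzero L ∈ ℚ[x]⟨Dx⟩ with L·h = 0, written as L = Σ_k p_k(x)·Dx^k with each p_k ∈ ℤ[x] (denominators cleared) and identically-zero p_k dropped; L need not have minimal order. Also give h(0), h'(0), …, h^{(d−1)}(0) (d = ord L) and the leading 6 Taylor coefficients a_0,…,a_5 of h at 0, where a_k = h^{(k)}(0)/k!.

L = (-3744·x + 37584·x^3 + 11664·x^5)·Dx + (-28 + 864·x^2 + 10692·x^4 + 5832·x^6)·Dx^2 + (-936·x + 9396·x^3 + 2916·x^5)·Dx^3 + (-7 + 216·x^2 + 2673·x^4 + 1458·x^6)·Dx^4  (order 4).
h: a_k = 0, -12, 0, 22, 0, -98, …
ICs: h(0) = 0, h′(0) = -12, h′′(0) = 0, h′′′(0) = 132.

f: a_k = 0, -6, 0, 18, 0, -486/5, …
g: a_k = 0, -6, 0, 4, 0, -4/5, …
Weyl lclm of L_f,L_g ⇒ L₀ (ord ≤ 4).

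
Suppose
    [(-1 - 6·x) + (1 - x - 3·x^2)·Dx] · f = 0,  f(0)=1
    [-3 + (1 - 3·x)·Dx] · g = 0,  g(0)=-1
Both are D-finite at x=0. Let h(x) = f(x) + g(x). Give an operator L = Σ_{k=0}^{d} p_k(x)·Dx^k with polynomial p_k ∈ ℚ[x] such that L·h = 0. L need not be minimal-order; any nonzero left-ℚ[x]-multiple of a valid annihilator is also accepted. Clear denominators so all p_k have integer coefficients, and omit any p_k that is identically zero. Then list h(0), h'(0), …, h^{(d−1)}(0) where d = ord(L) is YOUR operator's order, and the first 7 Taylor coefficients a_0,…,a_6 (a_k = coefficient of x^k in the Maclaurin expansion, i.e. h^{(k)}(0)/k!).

L = (6 - 108·x + 162·x^2 - 162·x^3) + (10 - 6·x - 108·x^2 + 270·x^3 - 324·x^4)·Dx + (-2 + 14·x - 33·x^2 + 18·x^3 + 54·x^4 - 81·x^5)·Dx^2  (order 2).
h: a_k = 0, -2, -5, -20, -62, -203, -632, …
ICs: h(0) = 0, h′(0) = -2.

f: a_k = 1, 1, 4, 7, 19, 40, 97, …
g: a_k = -1, -3, -9, -27, -81, -243, -729, …
f+g: L₀ = lclm(L_f,L_g), ord ≤ 1+1.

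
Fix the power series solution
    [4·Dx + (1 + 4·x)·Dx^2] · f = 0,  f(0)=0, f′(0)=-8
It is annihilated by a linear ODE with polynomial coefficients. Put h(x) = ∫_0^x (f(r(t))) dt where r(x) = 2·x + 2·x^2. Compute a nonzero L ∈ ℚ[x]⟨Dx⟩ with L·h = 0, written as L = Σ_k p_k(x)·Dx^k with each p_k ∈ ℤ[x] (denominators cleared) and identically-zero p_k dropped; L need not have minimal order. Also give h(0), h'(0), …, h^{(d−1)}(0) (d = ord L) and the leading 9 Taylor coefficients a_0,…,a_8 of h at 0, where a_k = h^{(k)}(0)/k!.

L = (6 + 16·x + 16·x^2)·Dx^2 + (1 + 10·x + 24·x^2 + 16·x^3)·Dx^3  (order 3).
h: a_k = 0, 0, -8, 16, -160/3, 1088/5, -14848/15, 33792/7, -173056/7, …
ICs: h(0) = 0, h′(0) = 0, h′′(0) = -16.

f: a_k = 0, -8, 16, -128/3, 128, -2048/5, 4096/3, -32768/7, 16384, …
Change of var in L_f (x↦r) gives L₀.
h=∫h₀ ⇒ L = L₀·Dx.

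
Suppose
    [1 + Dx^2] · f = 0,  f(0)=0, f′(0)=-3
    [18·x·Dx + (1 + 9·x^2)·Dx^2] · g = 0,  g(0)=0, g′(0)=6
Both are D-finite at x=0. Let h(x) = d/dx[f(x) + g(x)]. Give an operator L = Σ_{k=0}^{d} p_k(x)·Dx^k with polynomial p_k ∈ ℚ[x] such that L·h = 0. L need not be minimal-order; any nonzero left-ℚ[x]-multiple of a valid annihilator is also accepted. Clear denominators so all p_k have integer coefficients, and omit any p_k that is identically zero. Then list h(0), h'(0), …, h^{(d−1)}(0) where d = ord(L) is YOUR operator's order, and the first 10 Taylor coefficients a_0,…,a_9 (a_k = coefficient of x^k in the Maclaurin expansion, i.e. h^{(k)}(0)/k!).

L = (-1926·x + 17820·x^3 + 1458·x^5) + (-17 + 351·x^2 + 4617·x^4 + 729·x^6)·Dx + (-1926·x + 17820·x^3 + 1458·x^5)·Dx^2 + (-17 + 351·x^2 + 4617·x^4 + 729·x^6)·Dx^3  (order 3).
h: a_k = 3, 0, -105/2, 0, 3887/8, 0, -1049759/240, 0, 529079039/13440, 0, …
ICs: h(0) = 3, h′(0) = 0, h′′(0) = -105.

f: a_k = 0, -3, 0, 1/2, 0, -1/40, 0, 1/1680, 0, -1/120960, …
g: a_k = 0, 6, 0, -18, 0, 486/5, 0, -4374/7, 0, 4374, …
h₀=f+g: left-lcm gives L₀, ord ≤ 4.
Differentiate: ansatz ord ≤ ord L₀ ⇒ L.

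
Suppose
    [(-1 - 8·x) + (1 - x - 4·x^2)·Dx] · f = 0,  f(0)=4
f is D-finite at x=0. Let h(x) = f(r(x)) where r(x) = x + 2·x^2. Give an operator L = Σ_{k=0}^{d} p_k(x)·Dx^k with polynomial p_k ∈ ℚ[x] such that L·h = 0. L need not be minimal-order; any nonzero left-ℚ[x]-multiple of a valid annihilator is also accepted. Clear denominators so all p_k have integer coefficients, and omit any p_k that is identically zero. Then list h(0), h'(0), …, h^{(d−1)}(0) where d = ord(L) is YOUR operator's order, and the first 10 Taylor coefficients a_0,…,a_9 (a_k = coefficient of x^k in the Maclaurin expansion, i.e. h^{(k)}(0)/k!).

f: a_k = 4, 4, 20, 36, 116, 260, 724, 1764, 4660, 11716, …
L₀ from L_f via x↦r, Dx↦r'^{-1}Dx.
L = (1 + 12·x + 48·x^2 + 64·x^3) + (-1 + x + 6·x^2 + 16·x^3 + 16·x^4)·Dx  (order 1).
h: a_k = 4, 4, 28, 116, 412, 1620, 6396, 24564, 95452, 371092, …
ICs: h(0) = 4.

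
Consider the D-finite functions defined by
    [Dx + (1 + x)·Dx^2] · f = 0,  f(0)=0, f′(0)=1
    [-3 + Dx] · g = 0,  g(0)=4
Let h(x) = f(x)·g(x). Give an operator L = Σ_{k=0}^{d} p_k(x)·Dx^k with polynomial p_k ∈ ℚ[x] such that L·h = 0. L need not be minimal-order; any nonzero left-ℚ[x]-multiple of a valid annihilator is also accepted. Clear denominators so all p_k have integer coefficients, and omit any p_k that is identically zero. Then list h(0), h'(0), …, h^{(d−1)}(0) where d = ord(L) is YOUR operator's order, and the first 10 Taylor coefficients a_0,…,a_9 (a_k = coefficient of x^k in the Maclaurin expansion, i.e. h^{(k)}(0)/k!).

L = (6 + 9·x) + (-5 - 6·x)·Dx + (1 + x)·Dx^2  (order 2).
h: a_k = 0, 4, 10, 40/3, 12, 83/10, 55/12, 76/35, 17/20, 653/2016, …
ICs: h(0) = 0, h′(0) = 4.

f: a_k = 0, 1, -1/2, 1/3, -1/4, 1/5, -1/6, 1/7, -1/8, 1/9, …
g: a_k = 4, 12, 18, 18, 27/2, 81/10, 81/20, 243/140, 729/1120, 243/1120, …
Sym-product of L_f,L_g gives L₀ (≤ ord 2).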